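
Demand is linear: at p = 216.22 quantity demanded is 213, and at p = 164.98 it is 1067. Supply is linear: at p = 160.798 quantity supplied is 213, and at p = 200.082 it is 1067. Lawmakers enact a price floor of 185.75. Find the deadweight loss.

Demand slope = (164.98 − 216.22)/(1067 − 213) = −0.06, so p = 229 − 0.06q.
Supply slope = (200.082 − 160.798)/(1067 − 213) = 0.046, so p = 151 + 0.046q.
Competitive equilibrium: 229 − 0.06q = 151 + 0.046q → q* = 735.8491, p* = 184.8491.
At the floor p = 185.75, quantity demanded = (229 − 185.75)/0.06 = 720.8333.
Sellers' marginal cost at q' = 720.8333: 151 + 0.046·720.8333 = 184.1583.
Δq = 735.8491 − 720.8333 = 15.0158; wedge = 185.75 − 184.1583 = 1.5917.
Welfare loss = ½ × 15.0158 × 1.5917 = 11.95.

11.95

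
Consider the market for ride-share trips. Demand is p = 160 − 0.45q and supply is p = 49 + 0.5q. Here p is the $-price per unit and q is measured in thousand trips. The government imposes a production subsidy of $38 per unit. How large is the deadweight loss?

$760 thousand

Competitive equilibrium: 160 − 0.45q = 49 + 0.5q → q* = 116.8421, p* = 107.4211.
The subsidy lowers effective supply by 38: p = 11 + 0.5q.
New quantity: 160 − 0.45q = 11 + 0.5q → q' = 156.8421.
Overproduction Δq = 156.8421 − 116.8421 = 40; wedge = subsidy = 38.
The triangle = ½ × 40 × 38 = $760 thousand.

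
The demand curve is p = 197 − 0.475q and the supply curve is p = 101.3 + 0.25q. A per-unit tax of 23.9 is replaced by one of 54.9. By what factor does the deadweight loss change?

5.277

Competitive equilibrium: 197 − 0.475q = 101.3 + 0.25q → q* = 132, p* = 134.3.
For a per-unit tax t: Δq = t/0.725, so DWL = ½·t·(t/0.725) = t²/1.45.
At t = 23.9: DWL = 393.938. At t = 54.9: DWL = 2078.628.
Ratio = (54.9/23.9)² = 5.277.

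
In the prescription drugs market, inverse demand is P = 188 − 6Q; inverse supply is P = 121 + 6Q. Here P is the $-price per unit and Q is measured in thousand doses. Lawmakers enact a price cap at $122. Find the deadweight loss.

Competitive equilibrium: 188 − 6Q = 121 + 6Q → Q* = 5.5833, P* = 154.5.
At the ceiling P = 122, quantity supplied = (122 − 121)/6 = 0.1667.
Willingness to pay at Q' = 0.1667: 188 − 6·0.1667 = 186.9998.
ΔQ = 5.5833 − 0.1667 = 5.4166; wedge = 186.9998 − 122 = 64.9998.
Deadweight loss = ½ × 5.4166 × 64.9998 = $176.04 thousand.

$176.04 thousand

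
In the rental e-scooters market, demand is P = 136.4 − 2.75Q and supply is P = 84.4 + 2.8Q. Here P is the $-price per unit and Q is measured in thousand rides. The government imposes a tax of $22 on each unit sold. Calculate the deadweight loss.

$43.60 thousand

Competitive equilibrium: 136.4 − 2.75Q = 84.4 + 2.8Q → Q* = 9.3694, P* = 110.6342.
With the tax, the buyer price exceeds the seller price by 22: (136.4 − 2.75Q) − (84.4 + 2.8Q) = 22 → Q' = 5.4054.
ΔQ = 9.3694 − 5.4054 = 3.964; the wedge equals the tax, 22.
DWL = ½ × 3.964 × 22 = $43.60 thousand.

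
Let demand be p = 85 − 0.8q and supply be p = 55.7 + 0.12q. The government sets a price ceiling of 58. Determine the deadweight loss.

73.97

Competitive equilibrium: 85 − 0.8q = 55.7 + 0.12q → q* = 31.8478, p* = 59.5217.
At the ceiling p = 58, quantity supplied = (58 − 55.7)/0.12 = 19.1667.
Willingness to pay at q' = 19.1667: 85 − 0.8·19.1667 = 69.6666.
Δq = 31.8478 − 19.1667 = 12.6811; wedge = 69.6666 − 58 = 11.6666.
The triangle = ½ × 12.6811 × 11.6666 = 73.97.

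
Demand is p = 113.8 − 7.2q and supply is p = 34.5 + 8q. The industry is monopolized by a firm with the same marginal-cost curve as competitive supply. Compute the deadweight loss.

Competitive equilibrium: 113.8 − 7.2q = 34.5 + 8q → q* = 5.2171, p* = 76.2368.
Marginal revenue: MR = 113.8 − 14.4q. Set MR = MC: 113.8 − 14.4q = 34.5 + 8q → q_m = 3.5402.
Price p_m = 113.8 − 7.2·3.5402 = 88.3106; MC(q_m) = 34.5 + 8·3.5402 = 62.8216.
Competitive q* = 5.2171, so Δq = 1.6769; wedge = 88.3106 − 62.8216 = 25.489.
The triangle = ½ × 1.6769 × 25.489 = 21.37.

21.37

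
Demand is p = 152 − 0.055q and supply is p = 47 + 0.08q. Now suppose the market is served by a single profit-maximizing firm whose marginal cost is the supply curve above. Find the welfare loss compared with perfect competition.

3421.63

Competitive equilibrium: 152 − 0.055q = 47 + 0.08q → q* = 777.77778, p* = 109.22222.
Marginal revenue: MR = 152 − 0.11q. Set MR = MC: 152 − 0.11q = 47 + 0.08q → q_m = 552.63158.
Price p_m = 152 − 0.055·552.63158 = 121.60526; MC(q_m) = 47 + 0.08·552.63158 = 91.21053.
Competitive q* = 777.77778, so Δq = 225.1462; wedge = 121.60526 − 91.21053 = 30.39473.
The triangle = ½ × 225.1462 × 30.39473 = 3421.63.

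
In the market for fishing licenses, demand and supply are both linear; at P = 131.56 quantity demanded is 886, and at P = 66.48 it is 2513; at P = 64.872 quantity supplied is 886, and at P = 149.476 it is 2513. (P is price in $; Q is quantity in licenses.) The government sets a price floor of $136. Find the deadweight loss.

Demand slope = (66.48 − 131.56)/(2513 − 886) = −0.04, so P = 167 − 0.04Q.
Supply slope = (149.476 − 64.872)/(2513 − 886) = 0.052, so P = 18.8 + 0.052Q.
Competitive equilibrium: 167 − 0.04Q = 18.8 + 0.052Q → Q* = 1610.86957, P* = 102.56522.
At the floor P = 136, quantity demanded = (167 − 136)/0.04 = 775.
Sellers' marginal cost at Q' = 775: 18.8 + 0.052·775 = 59.1.
ΔQ = 1610.86957 − 775 = 835.86957; wedge = 136 − 59.1 = 76.9.
The triangle = ½ × 835.86957 × 76.9 = $32139.18.

$32139.18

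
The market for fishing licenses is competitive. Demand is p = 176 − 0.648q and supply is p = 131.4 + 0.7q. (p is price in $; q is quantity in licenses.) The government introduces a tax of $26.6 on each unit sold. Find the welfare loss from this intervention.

Competitive equilibrium: 176 − 0.648q = 131.4 + 0.7q → q* = 33.0861, p* = 154.5602.
With the tax, the buyer price exceeds the seller price by 26.6: (176 − 0.648q) − (131.4 + 0.7q) = 26.6 → q' = 13.3531.
Δq = 33.0861 − 13.3531 = 19.733; the wedge equals the tax, 26.6.
Deadweight loss = ½ × 19.733 × 26.6 = $262.45.

$262.45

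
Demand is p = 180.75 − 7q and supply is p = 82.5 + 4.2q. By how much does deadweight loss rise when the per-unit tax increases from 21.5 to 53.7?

Competitive equilibrium: 180.75 − 7q = 82.5 + 4.2q → q* = 8.7723, p* = 119.3438.
For a per-unit tax t: Δq = t/11.2, so DWL = ½·t·(t/11.2) = t²/22.4.
At t = 21.5: DWL = 20.636. At t = 53.7: DWL = 128.736.
Increase = 128.736 − 20.636 = 108.10.

108.10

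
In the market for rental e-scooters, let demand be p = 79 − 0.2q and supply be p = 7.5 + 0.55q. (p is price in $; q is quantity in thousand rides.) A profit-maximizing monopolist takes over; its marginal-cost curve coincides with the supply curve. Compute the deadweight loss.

Competitive equilibrium: 79 − 0.2q = 7.5 + 0.55q → q* = 95.3333, p* = 59.9333.
Marginal revenue: MR = 79 − 0.4q. Set MR = MC: 79 − 0.4q = 7.5 + 0.55q → q_m = 75.2632.
Price p_m = 79 − 0.2·75.2632 = 63.9474; MC(q_m) = 7.5 + 0.55·75.2632 = 48.8948.
Competitive q* = 95.3333, so Δq = 20.0701; wedge = 63.9474 − 48.8948 = 15.0526.
Deadweight loss = ½ × 20.0701 × 15.0526 = $151.05 thousand.

$151.05 thousand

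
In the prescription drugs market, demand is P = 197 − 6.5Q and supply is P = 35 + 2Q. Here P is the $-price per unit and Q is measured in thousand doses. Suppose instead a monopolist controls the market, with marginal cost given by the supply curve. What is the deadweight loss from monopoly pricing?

Competitive equilibrium: 197 − 6.5Q = 35 + 2Q → Q* = 19.0588, P* = 73.1176.
Marginal revenue: MR = 197 − 13Q. Set MR = MC: 197 − 13Q = 35 + 2Q → Q_m = 10.8.
Price P_m = 197 − 6.5·10.8 = 126.8; MC(Q_m) = 35 + 2·10.8 = 56.6.
Competitive Q* = 19.0588, so ΔQ = 8.2588; wedge = 126.8 − 56.6 = 70.2.
Welfare loss = ½ × 8.2588 × 70.2 = $289.88 thousand.

$289.88 thousand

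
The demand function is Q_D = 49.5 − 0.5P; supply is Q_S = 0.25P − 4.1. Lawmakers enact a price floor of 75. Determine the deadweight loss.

9.36

In inverse form: demand P = 99 − 2Q, supply P = 16.4 + 4Q.
Competitive equilibrium: 99 − 2Q = 16.4 + 4Q → Q* = 13.7667, P* = 71.4667.
At the floor P = 75, quantity demanded = (99 − 75)/2 = 12.
Sellers' marginal cost at Q' = 12: 16.4 + 4·12 = 64.4.
ΔQ = 13.7667 − 12 = 1.7667; wedge = 75 − 64.4 = 10.6.
The triangle = ½ × 1.7667 × 10.6 = 9.36.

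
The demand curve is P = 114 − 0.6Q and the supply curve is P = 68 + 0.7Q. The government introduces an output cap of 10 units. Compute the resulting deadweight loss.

Competitive equilibrium: 114 − 0.6Q = 68 + 0.7Q → Q* = 35.3846, P* = 92.7692.
At Q = 10: demand price = 114 − 0.6·10 = 108; supply price = 68 + 0.7·10 = 75.
ΔQ = 35.3846 − 10 = 25.3846; wedge = 108 − 75 = 33.
Welfare loss = ½ × 25.3846 × 33 = 418.85.

418.85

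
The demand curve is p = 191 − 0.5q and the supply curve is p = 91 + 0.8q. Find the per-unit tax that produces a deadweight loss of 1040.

Competitive equilibrium: 191 − 0.5q = 91 + 0.8q → q* = 76.9231, p* = 152.5385.
A tax t gives Δq = t/1.3 and wedge t, so DWL = t²/2.6.
t²/2.6 = 1040 → t² = 2704 → t = 52.

52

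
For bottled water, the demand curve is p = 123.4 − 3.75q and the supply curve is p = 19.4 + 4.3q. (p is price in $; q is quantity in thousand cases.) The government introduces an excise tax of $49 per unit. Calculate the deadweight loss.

$149.13 thousand

Competitive equilibrium: 123.4 − 3.75q = 19.4 + 4.3q → q* = 12.9193, p* = 74.9528.
With the tax, the buyer price exceeds the seller price by 49: (123.4 − 3.75q) − (19.4 + 4.3q) = 49 → q' = 6.8323.
Δq = 12.9193 − 6.8323 = 6.087; the wedge equals the tax, 49.
DWL = ½ × 6.087 × 49 = $149.13 thousand.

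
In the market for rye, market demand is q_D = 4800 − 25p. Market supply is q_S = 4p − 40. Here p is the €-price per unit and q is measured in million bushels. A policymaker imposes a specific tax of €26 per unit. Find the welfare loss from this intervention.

€1165.52 million

In inverse form: demand p = 192 − 0.04q, supply p = 10 + 0.25q.
Competitive equilibrium: 192 − 0.04q = 10 + 0.25q → q* = 627.5862, p* = 166.8966.
With the tax, the buyer price exceeds the seller price by 26: (192 − 0.04q) − (10 + 0.25q) = 26 → q' = 537.931.
Δq = 627.5862 − 537.931 = 89.6552; the wedge equals the tax, 26.
The triangle = ½ × 89.6552 × 26 = €1165.52 million.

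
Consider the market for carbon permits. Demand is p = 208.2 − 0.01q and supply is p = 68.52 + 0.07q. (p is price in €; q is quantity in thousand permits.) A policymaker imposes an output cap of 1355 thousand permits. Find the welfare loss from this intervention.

Competitive equilibrium: 208.2 − 0.01q = 68.52 + 0.07q → q* = 1746, p* = 190.74.
At q = 1355: demand price = 208.2 − 0.01·1355 = 194.65; supply price = 68.52 + 0.07·1355 = 163.37.
Δq = 1746 − 1355 = 391; wedge = 194.65 − 163.37 = 31.28.
Welfare loss = ½ × 391 × 31.28 = €6115.24 thousand.

€6115.24 thousand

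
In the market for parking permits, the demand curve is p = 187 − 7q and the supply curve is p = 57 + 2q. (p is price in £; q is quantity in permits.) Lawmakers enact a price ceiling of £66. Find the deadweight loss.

£445.01

Competitive equilibrium: 187 − 7q = 57 + 2q → q* = 14.4444, p* = 85.8889.
At the ceiling p = 66, quantity supplied = (66 − 57)/2 = 4.5.
Willingness to pay at q' = 4.5: 187 − 7·4.5 = 155.5.
Δq = 14.4444 − 4.5 = 9.9444; wedge = 155.5 − 66 = 89.5.
Deadweight loss = ½ × 9.9444 × 89.5 = £445.01.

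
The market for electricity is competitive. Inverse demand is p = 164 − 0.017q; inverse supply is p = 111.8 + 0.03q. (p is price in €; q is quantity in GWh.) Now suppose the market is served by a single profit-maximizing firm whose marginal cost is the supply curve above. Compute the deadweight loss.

Competitive equilibrium: 164 − 0.017q = 111.8 + 0.03q → q* = 1110.6383, p* = 145.1191.
Marginal revenue: MR = 164 − 0.034q. Set MR = MC: 164 − 0.034q = 111.8 + 0.03q → q_m = 815.625.
Price p_m = 164 − 0.017·815.625 = 150.1344; MC(q_m) = 111.8 + 0.03·815.625 = 136.2688.
Competitive q* = 1110.6383, so Δq = 295.0133; wedge = 150.1344 − 136.2688 = 13.8656.
DWL = ½ × 295.0133 × 13.8656 = €2045.27.

€2045.27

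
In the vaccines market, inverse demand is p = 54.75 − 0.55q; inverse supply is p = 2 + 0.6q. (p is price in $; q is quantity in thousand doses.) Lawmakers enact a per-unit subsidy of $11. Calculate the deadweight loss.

Competitive equilibrium: 54.75 − 0.55q = 2 + 0.6q → q* = 45.8696, p* = 29.5217.
The subsidy lowers effective supply by 11: p = 0.6q − 9.
New quantity: 54.75 − 0.55q = 0.6q − 9 → q' = 55.4348.
Overproduction Δq = 55.4348 − 45.8696 = 9.5652; wedge = subsidy = 11.
The triangle = ½ × 9.5652 × 11 = $52.61 thousand.

$52.61 thousand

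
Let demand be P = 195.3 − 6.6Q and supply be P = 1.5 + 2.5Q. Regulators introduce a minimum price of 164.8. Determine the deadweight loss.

Competitive equilibrium: 195.3 − 6.6Q = 1.5 + 2.5Q → Q* = 21.2967, P* = 54.7418.
At the floor P = 164.8, quantity demanded = (195.3 − 164.8)/6.6 = 4.6212.
Sellers' marginal cost at Q' = 4.6212: 1.5 + 2.5·4.6212 = 13.053.
ΔQ = 21.2967 − 4.6212 = 16.6755; wedge = 164.8 − 13.053 = 151.747.
Deadweight loss = ½ × 16.6755 × 151.747 = 1265.23.

1265.23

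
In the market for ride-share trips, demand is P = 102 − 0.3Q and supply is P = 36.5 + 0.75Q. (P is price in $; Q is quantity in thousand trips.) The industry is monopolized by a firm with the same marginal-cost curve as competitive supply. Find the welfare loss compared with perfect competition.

$100.89 thousand

Competitive equilibrium: 102 − 0.3Q = 36.5 + 0.75Q → Q* = 62.381, P* = 83.2857.
Marginal revenue: MR = 102 − 0.6Q. Set MR = MC: 102 − 0.6Q = 36.5 + 0.75Q → Q_m = 48.5185.
Price P_m = 102 − 0.3·48.5185 = 87.4445; MC(Q_m) = 36.5 + 0.75·48.5185 = 72.8889.
Competitive Q* = 62.381, so ΔQ = 13.8625; wedge = 87.4445 − 72.8889 = 14.5556.
Welfare loss = ½ × 13.8625 × 14.5556 = $100.89 thousand.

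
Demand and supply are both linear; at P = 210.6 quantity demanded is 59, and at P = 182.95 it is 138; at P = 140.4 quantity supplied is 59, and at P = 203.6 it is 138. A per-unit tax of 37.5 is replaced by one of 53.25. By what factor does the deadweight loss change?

2.0164

Demand slope = (182.95 − 210.6)/(138 − 59) = −0.35, so P = 231.25 − 0.35Q.
Supply slope = (203.6 − 140.4)/(138 − 59) = 0.8, so P = 93.2 + 0.8Q.
Competitive equilibrium: 231.25 − 0.35Q = 93.2 + 0.8Q → Q* = 120.0435, P* = 189.2348.
For a per-unit tax t: ΔQ = t/1.15, so DWL = ½·t·(t/1.15) = t²/2.3.
At t = 37.5: DWL = 611.413. At t = 53.25: DWL = 1232.853.
Ratio = (53.25/37.5)² = 2.0164.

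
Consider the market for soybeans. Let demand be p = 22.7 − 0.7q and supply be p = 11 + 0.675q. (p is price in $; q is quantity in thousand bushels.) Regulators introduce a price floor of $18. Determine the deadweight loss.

Competitive equilibrium: 22.7 − 0.7q = 11 + 0.675q → q* = 8.5091, p* = 16.7436.
At the floor p = 18, quantity demanded = (22.7 − 18)/0.7 = 6.7143.
Sellers' marginal cost at q' = 6.7143: 11 + 0.675·6.7143 = 15.5322.
Δq = 8.5091 − 6.7143 = 1.7948; wedge = 18 − 15.5322 = 2.4678.
The triangle = ½ × 1.7948 × 2.4678 = $2.21 thousand.

$2.21 thousand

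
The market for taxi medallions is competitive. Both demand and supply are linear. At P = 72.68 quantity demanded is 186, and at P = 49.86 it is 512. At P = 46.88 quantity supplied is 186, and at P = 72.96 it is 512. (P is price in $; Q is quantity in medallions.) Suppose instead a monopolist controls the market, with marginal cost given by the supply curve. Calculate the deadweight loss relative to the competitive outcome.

$973.15

Demand slope = (49.86 − 72.68)/(512 − 186) = −0.07, so P = 85.7 − 0.07Q.
Supply slope = (72.96 − 46.88)/(512 − 186) = 0.08, so P = 32 + 0.08Q.
Competitive equilibrium: 85.7 − 0.07Q = 32 + 0.08Q → Q* = 358, P* = 60.64.
Marginal revenue: MR = 85.7 − 0.14Q. Set MR = MC: 85.7 − 0.14Q = 32 + 0.08Q → Q_m = 244.09091.
Price P_m = 85.7 − 0.07·244.09091 = 68.61364; MC(Q_m) = 32 + 0.08·244.09091 = 51.52727.
Competitive Q* = 358, so ΔQ = 113.90909; wedge = 68.61364 − 51.52727 = 17.08637.
Deadweight loss = ½ × 113.90909 × 17.08637 = $973.15.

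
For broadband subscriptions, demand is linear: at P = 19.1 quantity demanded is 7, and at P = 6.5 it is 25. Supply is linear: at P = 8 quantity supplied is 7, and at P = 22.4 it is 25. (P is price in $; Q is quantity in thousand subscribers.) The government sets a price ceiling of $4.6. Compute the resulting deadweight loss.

$101.79 thousand

Demand slope = (6.5 − 19.1)/(25 − 7) = −0.7, so P = 24 − 0.7Q.
Supply slope = (22.4 − 8)/(25 − 7) = 0.8, so P = 2.4 + 0.8Q.
Competitive equilibrium: 24 − 0.7Q = 2.4 + 0.8Q → Q* = 14.4, P* = 13.92.
At the ceiling P = 4.6, quantity supplied = (4.6 − 2.4)/0.8 = 2.75.
Willingness to pay at Q' = 2.75: 24 − 0.7·2.75 = 22.075.
ΔQ = 14.4 − 2.75 = 11.65; wedge = 22.075 − 4.6 = 17.475.
The triangle = ½ × 11.65 × 17.475 = $101.79 thousand.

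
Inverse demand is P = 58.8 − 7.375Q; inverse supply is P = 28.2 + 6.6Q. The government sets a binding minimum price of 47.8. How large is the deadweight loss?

Competitive equilibrium: 58.8 − 7.375Q = 28.2 + 6.6Q → Q* = 2.1896, P* = 42.6515.
At the floor P = 47.8, quantity demanded = (58.8 − 47.8)/7.375 = 1.4915.
Sellers' marginal cost at Q' = 1.4915: 28.2 + 6.6·1.4915 = 38.0439.
ΔQ = 2.1896 − 1.4915 = 0.6981; wedge = 47.8 − 38.0439 = 9.7561.
The triangle = ½ × 0.6981 × 9.7561 = 3.41.

3.41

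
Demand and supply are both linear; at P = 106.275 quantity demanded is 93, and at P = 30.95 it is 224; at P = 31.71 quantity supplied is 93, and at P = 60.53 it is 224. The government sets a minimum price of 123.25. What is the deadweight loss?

6044.54

Demand slope = (30.95 − 106.275)/(224 − 93) = −0.575, so P = 159.75 − 0.575Q.
Supply slope = (60.53 − 31.71)/(224 − 93) = 0.22, so P = 11.25 + 0.22Q.
Competitive equilibrium: 159.75 − 0.575Q = 11.25 + 0.22Q → Q* = 186.7925, P* = 52.3443.
At the floor P = 123.25, quantity demanded = (159.75 − 123.25)/0.575 = 63.4783.
Sellers' marginal cost at Q' = 63.4783: 11.25 + 0.22·63.4783 = 25.2152.
ΔQ = 186.7925 − 63.4783 = 123.3142; wedge = 123.25 − 25.2152 = 98.0348.
DWL = ½ × 123.3142 × 98.0348 = 6044.54.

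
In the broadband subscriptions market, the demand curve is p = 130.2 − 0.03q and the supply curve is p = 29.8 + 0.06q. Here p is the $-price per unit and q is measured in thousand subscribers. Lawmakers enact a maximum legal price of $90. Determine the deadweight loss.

$566.72 thousand

Competitive equilibrium: 130.2 − 0.03q = 29.8 + 0.06q → q* = 1115.5556, p* = 96.7333.
At the ceiling p = 90, quantity supplied = (90 − 29.8)/0.06 = 1003.3333.
Willingness to pay at q' = 1003.3333: 130.2 − 0.03·1003.3333 = 100.1.
Δq = 1115.5556 − 1003.3333 = 112.2223; wedge = 100.1 − 90 = 10.1.
Welfare loss = ½ × 112.2223 × 10.1 = $566.72 thousand.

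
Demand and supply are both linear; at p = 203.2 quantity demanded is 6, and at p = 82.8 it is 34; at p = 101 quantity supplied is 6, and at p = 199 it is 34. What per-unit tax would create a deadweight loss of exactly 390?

Demand slope = (82.8 − 203.2)/(34 − 6) = −4.3, so p = 229 − 4.3q.
Supply slope = (199 − 101)/(34 − 6) = 3.5, so p = 80 + 3.5q.
Competitive equilibrium: 229 − 4.3q = 80 + 3.5q → q* = 19.1026, p* = 146.859.
A tax t gives Δq = t/7.8 and wedge t, so DWL = t²/15.6.
t²/15.6 = 390 → t² = 6084 → t = 78.

78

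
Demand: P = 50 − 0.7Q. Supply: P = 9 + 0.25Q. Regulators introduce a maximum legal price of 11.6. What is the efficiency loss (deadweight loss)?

509.71

Competitive equilibrium: 50 − 0.7Q = 9 + 0.25Q → Q* = 43.1579, P* = 19.7895.
At the ceiling P = 11.6, quantity supplied = (11.6 − 9)/0.25 = 10.4.
Willingness to pay at Q' = 10.4: 50 − 0.7·10.4 = 42.72.
ΔQ = 43.1579 − 10.4 = 32.7579; wedge = 42.72 − 11.6 = 31.12.
DWL = ½ × 32.7579 × 31.12 = 509.71.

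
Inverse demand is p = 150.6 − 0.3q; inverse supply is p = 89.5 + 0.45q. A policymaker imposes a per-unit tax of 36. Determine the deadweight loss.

864

Competitive equilibrium: 150.6 − 0.3q = 89.5 + 0.45q → q* = 81.4667, p* = 126.16.
With the tax, the buyer price exceeds the seller price by 36: (150.6 − 0.3q) − (89.5 + 0.45q) = 36 → q' = 33.4667.
Δq = 81.4667 − 33.4667 = 48; the wedge equals the tax, 36.
The triangle = ½ × 48 × 36 = 864.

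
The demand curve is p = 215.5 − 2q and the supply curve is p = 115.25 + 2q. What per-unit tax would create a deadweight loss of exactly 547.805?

66.2

Competitive equilibrium: 215.5 − 2q = 115.25 + 2q → q* = 25.0625, p* = 165.375.
A tax t gives Δq = t/4 and wedge t, so DWL = t²/8.
t²/8 = 547.805 → t² = 4382.44 → t = 66.2.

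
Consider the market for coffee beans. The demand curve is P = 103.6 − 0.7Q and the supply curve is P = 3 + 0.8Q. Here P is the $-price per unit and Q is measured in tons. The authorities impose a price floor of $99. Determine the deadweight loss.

Competitive equilibrium: 103.6 − 0.7Q = 3 + 0.8Q → Q* = 67.0667, P* = 56.6533.
At the floor P = 99, quantity demanded = (103.6 − 99)/0.7 = 6.5714.
Sellers' marginal cost at Q' = 6.5714: 3 + 0.8·6.5714 = 8.2571.
ΔQ = 67.0667 − 6.5714 = 60.4953; wedge = 99 − 8.2571 = 90.7429.
DWL = ½ × 60.4953 × 90.7429 = $2744.76.

$2744.76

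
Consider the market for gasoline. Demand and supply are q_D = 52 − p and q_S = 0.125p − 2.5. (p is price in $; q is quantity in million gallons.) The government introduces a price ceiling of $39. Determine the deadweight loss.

$6.27 million

In inverse form: demand p = 52 − q, supply p = 20 + 8q.
Competitive equilibrium: 52 − q = 20 + 8q → q* = 3.5556, p* = 48.4444.
At the ceiling p = 39, quantity supplied = (39 − 20)/8 = 2.375.
Willingness to pay at q' = 2.375: 52 − 1·2.375 = 49.625.
Δq = 3.5556 − 2.375 = 1.1806; wedge = 49.625 − 39 = 10.625.
The triangle = ½ × 1.1806 × 10.625 = $6.27 million.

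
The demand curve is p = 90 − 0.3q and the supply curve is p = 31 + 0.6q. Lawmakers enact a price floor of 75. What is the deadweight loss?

Competitive equilibrium: 90 − 0.3q = 31 + 0.6q → q* = 65.5556, p* = 70.3333.
At the floor p = 75, quantity demanded = (90 − 75)/0.3 = 50.
Sellers' marginal cost at q' = 50: 31 + 0.6·50 = 61.
Δq = 65.5556 − 50 = 15.5556; wedge = 75 − 61 = 14.
The triangle = ½ × 15.5556 × 14 = 108.89.

108.89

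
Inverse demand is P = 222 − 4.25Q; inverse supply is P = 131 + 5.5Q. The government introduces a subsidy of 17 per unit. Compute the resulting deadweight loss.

14.82

Competitive equilibrium: 222 − 4.25Q = 131 + 5.5Q → Q* = 9.3333, P* = 182.3333.
The subsidy lowers effective supply by 17: P = 114 + 5.5Q.
New quantity: 222 − 4.25Q = 114 + 5.5Q → Q' = 11.0769.
Overproduction ΔQ = 11.0769 − 9.3333 = 1.7436; wedge = subsidy = 17.
Welfare loss = ½ × 1.7436 × 17 = 14.82.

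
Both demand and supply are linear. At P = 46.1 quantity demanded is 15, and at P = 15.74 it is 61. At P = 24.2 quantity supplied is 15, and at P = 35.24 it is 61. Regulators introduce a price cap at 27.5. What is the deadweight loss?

50.40

Demand slope = (15.74 − 46.1)/(61 − 15) = −0.66, so P = 56 − 0.66Q.
Supply slope = (35.24 − 24.2)/(61 − 15) = 0.24, so P = 20.6 + 0.24Q.
Competitive equilibrium: 56 − 0.66Q = 20.6 + 0.24Q → Q* = 39.3333, P* = 30.04.
At the ceiling P = 27.5, quantity supplied = (27.5 − 20.6)/0.24 = 28.75.
Willingness to pay at Q' = 28.75: 56 − 0.66·28.75 = 37.025.
ΔQ = 39.3333 − 28.75 = 10.5833; wedge = 37.025 − 27.5 = 9.525.
DWL = ½ × 10.5833 × 9.525 = 50.40.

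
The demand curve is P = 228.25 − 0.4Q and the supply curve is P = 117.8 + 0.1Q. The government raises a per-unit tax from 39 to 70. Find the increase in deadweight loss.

3379

Competitive equilibrium: 228.25 − 0.4Q = 117.8 + 0.1Q → Q* = 220.9, P* = 139.89.
For a per-unit tax t: ΔQ = t/0.5, so DWL = ½·t·(t/0.5) = t²/1.
At t = 39: DWL = 1521. At t = 70: DWL = 4900.
Increase = 4900 − 1521 = 3379.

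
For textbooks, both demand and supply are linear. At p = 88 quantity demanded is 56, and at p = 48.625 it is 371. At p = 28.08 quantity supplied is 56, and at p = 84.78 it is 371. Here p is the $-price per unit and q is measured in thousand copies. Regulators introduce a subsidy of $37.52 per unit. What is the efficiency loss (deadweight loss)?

$2307.79 thousand

Demand slope = (48.625 − 88)/(371 − 56) = −0.125, so p = 95 − 0.125q.
Supply slope = (84.78 − 28.08)/(371 − 56) = 0.18, so p = 18 + 0.18q.
Competitive equilibrium: 95 − 0.125q = 18 + 0.18q → q* = 252.459, p* = 63.4426.
The subsidy lowers effective supply by 37.52: p = 0.18q − 19.52.
New quantity: 95 − 0.125q = 0.18q − 19.52 → q' = 375.4754.
Overproduction Δq = 375.4754 − 252.459 = 123.0164; wedge = subsidy = 37.52.
Deadweight loss = ½ × 123.0164 × 37.52 = $2307.79 thousand.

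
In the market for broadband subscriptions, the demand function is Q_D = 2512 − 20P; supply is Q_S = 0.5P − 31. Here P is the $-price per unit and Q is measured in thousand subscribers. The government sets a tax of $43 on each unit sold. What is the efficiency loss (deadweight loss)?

$450.98 thousand

In inverse form: demand P = 125.6 − 0.05Q, supply P = 62 + 2Q.
Competitive equilibrium: 125.6 − 0.05Q = 62 + 2Q → Q* = 31.0244, P* = 124.0488.
With the tax, the buyer price exceeds the seller price by 43: (125.6 − 0.05Q) − (62 + 2Q) = 43 → Q' = 10.0488.
ΔQ = 31.0244 − 10.0488 = 20.9756; the wedge equals the tax, 43.
The triangle = ½ × 20.9756 × 43 = $450.98 thousand.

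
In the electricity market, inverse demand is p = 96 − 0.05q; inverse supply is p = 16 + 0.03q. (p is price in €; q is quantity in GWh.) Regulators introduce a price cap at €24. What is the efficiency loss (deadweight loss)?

Competitive equilibrium: 96 − 0.05q = 16 + 0.03q → q* = 1000, p* = 46.
At the ceiling p = 24, quantity supplied = (24 − 16)/0.03 = 266.66667.
Willingness to pay at q' = 266.66667: 96 − 0.05·266.66667 = 82.66667.
Δq = 1000 − 266.66667 = 733.33333; wedge = 82.66667 − 24 = 58.66667.
DWL = ½ × 733.33333 × 58.66667 = €21511.11.

€21511.11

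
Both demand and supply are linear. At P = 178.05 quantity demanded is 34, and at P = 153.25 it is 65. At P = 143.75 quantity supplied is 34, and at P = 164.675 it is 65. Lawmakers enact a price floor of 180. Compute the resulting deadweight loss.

486.80

Demand slope = (153.25 − 178.05)/(65 − 34) = −0.8, so P = 205.25 − 0.8Q.
Supply slope = (164.675 − 143.75)/(65 − 34) = 0.675, so P = 120.8 + 0.675Q.
Competitive equilibrium: 205.25 − 0.8Q = 120.8 + 0.675Q → Q* = 57.2542, P* = 159.4466.
At the floor P = 180, quantity demanded = (205.25 − 180)/0.8 = 31.5625.
Sellers' marginal cost at Q' = 31.5625: 120.8 + 0.675·31.5625 = 142.1047.
ΔQ = 57.2542 − 31.5625 = 25.6917; wedge = 180 − 142.1047 = 37.8953.
Welfare loss = ½ × 25.6917 × 37.8953 = 486.80.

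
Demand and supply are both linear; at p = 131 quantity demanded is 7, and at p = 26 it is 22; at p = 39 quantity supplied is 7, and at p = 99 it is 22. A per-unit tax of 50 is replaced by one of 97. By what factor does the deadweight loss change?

Demand slope = (26 − 131)/(22 − 7) = −7, so p = 180 − 7q.
Supply slope = (99 − 39)/(22 − 7) = 4, so p = 11 + 4q.
Competitive equilibrium: 180 − 7q = 11 + 4q → q* = 15.3636, p* = 72.4545.
For a per-unit tax t: Δq = t/11, so DWL = ½·t·(t/11) = t²/22.
At t = 50: DWL = 113.636. At t = 97: DWL = 427.682.
Ratio = (97/50)² = 3.7636.

3.7636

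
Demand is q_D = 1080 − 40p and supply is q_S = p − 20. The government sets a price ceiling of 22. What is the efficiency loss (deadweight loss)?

In inverse form: demand p = 27 − 0.025q, supply p = 20 + q.
Competitive equilibrium: 27 − 0.025q = 20 + q → q* = 6.8293, p* = 26.8293.
At the ceiling p = 22, quantity supplied = (22 − 20)/1 = 2.
Willingness to pay at q' = 2: 27 − 0.025·2 = 26.95.
Δq = 6.8293 − 2 = 4.8293; wedge = 26.95 − 22 = 4.95.
DWL = ½ × 4.8293 × 4.95 = 11.95.

11.95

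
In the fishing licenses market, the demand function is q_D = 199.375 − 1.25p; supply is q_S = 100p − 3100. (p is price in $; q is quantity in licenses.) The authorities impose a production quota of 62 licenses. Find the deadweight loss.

$3782.57

In inverse form: demand p = 159.5 − 0.8q, supply p = 31 + 0.01q.
Competitive equilibrium: 159.5 − 0.8q = 31 + 0.01q → q* = 158.642, p* = 32.5864.
At q = 62: demand price = 159.5 − 0.8·62 = 109.9; supply price = 31 + 0.01·62 = 31.62.
Δq = 158.642 − 62 = 96.642; wedge = 109.9 − 31.62 = 78.28.
DWL = ½ × 96.642 × 78.28 = $3782.57.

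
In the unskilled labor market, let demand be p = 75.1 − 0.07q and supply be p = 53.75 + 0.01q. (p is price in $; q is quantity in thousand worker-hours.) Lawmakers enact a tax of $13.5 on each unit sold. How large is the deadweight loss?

$1139.06 thousand

Competitive equilibrium: 75.1 − 0.07q = 53.75 + 0.01q → q* = 266.875, p* = 56.4188.
With the tax, the buyer price exceeds the seller price by 13.5: (75.1 − 0.07q) − (53.75 + 0.01q) = 13.5 → q' = 98.125.
Δq = 266.875 − 98.125 = 168.75; the wedge equals the tax, 13.5.
Deadweight loss = ½ × 168.75 × 13.5 = $1139.06 thousand.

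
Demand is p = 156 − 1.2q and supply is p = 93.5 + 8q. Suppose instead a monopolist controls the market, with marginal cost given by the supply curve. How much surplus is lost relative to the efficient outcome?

Competitive equilibrium: 156 − 1.2q = 93.5 + 8q → q* = 6.7935, p* = 147.8478.
Marginal revenue: MR = 156 − 2.4q. Set MR = MC: 156 − 2.4q = 93.5 + 8q → q_m = 6.0096.
Price p_m = 156 − 1.2·6.0096 = 148.7885; MC(q_m) = 93.5 + 8·6.0096 = 141.5768.
Competitive q* = 6.7935, so Δq = 0.7839; wedge = 148.7885 − 141.5768 = 7.2117.
DWL = ½ × 0.7839 × 7.2117 = 2.83.

2.83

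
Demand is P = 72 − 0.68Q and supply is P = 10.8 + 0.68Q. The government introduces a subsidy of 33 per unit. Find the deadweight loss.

400.37

Competitive equilibrium: 72 − 0.68Q = 10.8 + 0.68Q → Q* = 45, P* = 41.4.
The subsidy lowers effective supply by 33: P = 0.68Q − 22.2.
New quantity: 72 − 0.68Q = 0.68Q − 22.2 → Q' = 69.2647.
Overproduction ΔQ = 69.2647 − 45 = 24.2647; wedge = subsidy = 33.
DWL = ½ × 24.2647 × 33 = 400.37.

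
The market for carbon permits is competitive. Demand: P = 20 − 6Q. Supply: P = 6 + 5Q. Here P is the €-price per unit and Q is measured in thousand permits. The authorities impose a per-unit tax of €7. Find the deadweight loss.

€2.23 thousand

Competitive equilibrium: 20 − 6Q = 6 + 5Q → Q* = 1.2727, P* = 12.3636.
With the tax, the buyer price exceeds the seller price by 7: (20 − 6Q) − (6 + 5Q) = 7 → Q' = 0.6364.
ΔQ = 1.2727 − 0.6364 = 0.6363; the wedge equals the tax, 7.
Welfare loss = ½ × 0.6363 × 7 = €2.23 thousand.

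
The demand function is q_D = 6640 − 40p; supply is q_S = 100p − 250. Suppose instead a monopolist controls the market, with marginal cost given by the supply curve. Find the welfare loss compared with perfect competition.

66300.22

In inverse form: demand p = 166 − 0.025q, supply p = 2.5 + 0.01q.
Competitive equilibrium: 166 − 0.025q = 2.5 + 0.01q → q* = 4671.4286, p* = 49.2143.
Marginal revenue: MR = 166 − 0.05q. Set MR = MC: 166 − 0.05q = 2.5 + 0.01q → q_m = 2725.
Price p_m = 166 − 0.025·2725 = 97.875; MC(q_m) = 2.5 + 0.01·2725 = 29.75.
Competitive q* = 4671.4286, so Δq = 1946.4286; wedge = 97.875 − 29.75 = 68.125.
Welfare loss = ½ × 1946.4286 × 68.125 = 66300.22.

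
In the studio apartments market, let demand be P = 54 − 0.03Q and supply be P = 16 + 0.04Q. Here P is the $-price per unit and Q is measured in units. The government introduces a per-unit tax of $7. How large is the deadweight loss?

$350

Competitive equilibrium: 54 − 0.03Q = 16 + 0.04Q → Q* = 542.8571, P* = 37.7143.
With the tax, the buyer price exceeds the seller price by 7: (54 − 0.03Q) − (16 + 0.04Q) = 7 → Q' = 442.8571.
ΔQ = 542.8571 − 442.8571 = 100; the wedge equals the tax, 7.
The triangle = ½ × 100 × 7 = $350.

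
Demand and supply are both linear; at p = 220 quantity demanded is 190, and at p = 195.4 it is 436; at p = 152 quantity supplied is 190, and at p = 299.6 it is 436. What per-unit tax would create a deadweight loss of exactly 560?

28

Demand slope = (195.4 − 220)/(436 − 190) = −0.1, so p = 239 − 0.1q.
Supply slope = (299.6 − 152)/(436 − 190) = 0.6, so p = 38 + 0.6q.
Competitive equilibrium: 239 − 0.1q = 38 + 0.6q → q* = 287.1429, p* = 210.2857.
A tax t gives Δq = t/0.7 and wedge t, so DWL = t²/1.4.
t²/1.4 = 560 → t² = 784 → t = 28.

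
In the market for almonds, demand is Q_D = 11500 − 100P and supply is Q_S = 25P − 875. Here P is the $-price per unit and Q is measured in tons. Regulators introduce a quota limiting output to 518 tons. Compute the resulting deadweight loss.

$29268.10

In inverse form: demand P = 115 − 0.01Q, supply P = 35 + 0.04Q.
Competitive equilibrium: 115 − 0.01Q = 35 + 0.04Q → Q* = 1600, P* = 99.
At Q = 518: demand price = 115 − 0.01·518 = 109.82; supply price = 35 + 0.04·518 = 55.72.
ΔQ = 1600 − 518 = 1082; wedge = 109.82 − 55.72 = 54.1.
Welfare loss = ½ × 1082 × 54.1 = $29268.10.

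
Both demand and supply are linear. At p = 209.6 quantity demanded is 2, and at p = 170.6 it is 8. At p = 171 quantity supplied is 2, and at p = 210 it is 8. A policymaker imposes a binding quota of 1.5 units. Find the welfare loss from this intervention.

78.23

Demand slope = (170.6 − 209.6)/(8 − 2) = −6.5, so p = 222.6 − 6.5q.
Supply slope = (210 − 171)/(8 − 2) = 6.5, so p = 158 + 6.5q.
Competitive equilibrium: 222.6 − 6.5q = 158 + 6.5q → q* = 4.9692, p* = 190.3.
At q = 1.5: demand price = 222.6 − 6.5·1.5 = 212.85; supply price = 158 + 6.5·1.5 = 167.75.
Δq = 4.9692 − 1.5 = 3.4692; wedge = 212.85 − 167.75 = 45.1.
The triangle = ½ × 3.4692 × 45.1 = 78.23.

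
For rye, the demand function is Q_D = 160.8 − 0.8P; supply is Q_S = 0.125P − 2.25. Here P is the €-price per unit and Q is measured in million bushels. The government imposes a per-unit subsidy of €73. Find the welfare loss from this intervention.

In inverse form: demand P = 201 − 1.25Q, supply P = 18 + 8Q.
Competitive equilibrium: 201 − 1.25Q = 18 + 8Q → Q* = 19.7838, P* = 176.2703.
The subsidy lowers effective supply by 73: P = 8Q − 55.
New quantity: 201 − 1.25Q = 8Q − 55 → Q' = 27.6757.
Overproduction ΔQ = 27.6757 − 19.7838 = 7.8919; wedge = subsidy = 73.
The triangle = ½ × 7.8919 × 73 = €288.05 million.

€288.05 million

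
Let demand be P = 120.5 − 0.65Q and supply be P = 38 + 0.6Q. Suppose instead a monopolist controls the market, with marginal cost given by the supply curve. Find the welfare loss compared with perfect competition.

Competitive equilibrium: 120.5 − 0.65Q = 38 + 0.6Q → Q* = 66, P* = 77.6.
Marginal revenue: MR = 120.5 − 1.3Q. Set MR = MC: 120.5 − 1.3Q = 38 + 0.6Q → Q_m = 43.4211.
Price P_m = 120.5 − 0.65·43.4211 = 92.2763; MC(Q_m) = 38 + 0.6·43.4211 = 64.0527.
Competitive Q* = 66, so ΔQ = 22.5789; wedge = 92.2763 − 64.0527 = 28.2236.
Welfare loss = ½ × 22.5789 × 28.2236 = 318.63.

318.63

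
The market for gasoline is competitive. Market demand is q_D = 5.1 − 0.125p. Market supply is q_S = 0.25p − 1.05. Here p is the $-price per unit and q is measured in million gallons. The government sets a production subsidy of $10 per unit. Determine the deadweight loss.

In inverse form: demand p = 40.8 − 8q, supply p = 4.2 + 4q.
Competitive equilibrium: 40.8 − 8q = 4.2 + 4q → q* = 3.05, p* = 16.4.
The subsidy lowers effective supply by 10: p = 4q − 5.8.
New quantity: 40.8 − 8q = 4q − 5.8 → q' = 3.8833.
Overproduction Δq = 3.8833 − 3.05 = 0.8333; wedge = subsidy = 10.
Welfare loss = ½ × 0.8333 × 10 = $4.17 million.

$4.17 million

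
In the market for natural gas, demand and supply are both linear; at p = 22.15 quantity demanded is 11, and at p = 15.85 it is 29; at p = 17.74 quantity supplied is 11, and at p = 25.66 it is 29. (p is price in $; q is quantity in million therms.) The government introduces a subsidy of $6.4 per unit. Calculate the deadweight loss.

$25.92 million

Demand slope = (15.85 − 22.15)/(29 − 11) = −0.35, so p = 26 − 0.35q.
Supply slope = (25.66 − 17.74)/(29 − 11) = 0.44, so p = 12.9 + 0.44q.
Competitive equilibrium: 26 − 0.35q = 12.9 + 0.44q → q* = 16.5823, p* = 20.1962.
The subsidy lowers effective supply by 6.4: p = 6.5 + 0.44q.
New quantity: 26 − 0.35q = 6.5 + 0.44q → q' = 24.6835.
Overproduction Δq = 24.6835 − 16.5823 = 8.1012; wedge = subsidy = 6.4.
DWL = ½ × 8.1012 × 6.4 = $25.92 million.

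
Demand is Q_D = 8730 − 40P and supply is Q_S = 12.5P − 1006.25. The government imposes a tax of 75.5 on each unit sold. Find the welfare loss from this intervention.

In inverse form: demand P = 218.25 − 0.025Q, supply P = 80.5 + 0.08Q.
Competitive equilibrium: 218.25 − 0.025Q = 80.5 + 0.08Q → Q* = 1311.9048, P* = 185.4524.
With the tax, the buyer price exceeds the seller price by 75.5: (218.25 − 0.025Q) − (80.5 + 0.08Q) = 75.5 → Q' = 592.8571.
ΔQ = 1311.9048 − 592.8571 = 719.0477; the wedge equals the tax, 75.5.
Welfare loss = ½ × 719.0477 × 75.5 = 27144.05.

27144.05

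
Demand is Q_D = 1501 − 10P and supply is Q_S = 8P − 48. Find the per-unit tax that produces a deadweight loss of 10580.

In inverse form: demand P = 150.1 − 0.1Q, supply P = 6 + 0.125Q.
Competitive equilibrium: 150.1 − 0.1Q = 6 + 0.125Q → Q* = 640.4444, P* = 86.0556.
A tax t gives ΔQ = t/0.225 and wedge t, so DWL = t²/0.45.
t²/0.45 = 10580 → t² = 4761 → t = 69.

69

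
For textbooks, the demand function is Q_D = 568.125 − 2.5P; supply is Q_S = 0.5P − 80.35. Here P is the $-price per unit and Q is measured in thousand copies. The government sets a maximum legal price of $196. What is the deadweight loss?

In inverse form: demand P = 227.25 − 0.4Q, supply P = 160.7 + 2Q.
Competitive equilibrium: 227.25 − 0.4Q = 160.7 + 2Q → Q* = 27.7292, P* = 216.1583.
At the ceiling P = 196, quantity supplied = (196 − 160.7)/2 = 17.65.
Willingness to pay at Q' = 17.65: 227.25 − 0.4·17.65 = 220.19.
ΔQ = 27.7292 − 17.65 = 10.0792; wedge = 220.19 − 196 = 24.19.
Welfare loss = ½ × 10.0792 × 24.19 = $121.91 thousand.

$121.91 thousand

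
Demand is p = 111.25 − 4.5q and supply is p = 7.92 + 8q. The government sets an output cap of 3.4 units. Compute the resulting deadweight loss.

Competitive equilibrium: 111.25 − 4.5q = 7.92 + 8q → q* = 8.2664, p* = 74.0512.
At q = 3.4: demand price = 111.25 − 4.5·3.4 = 95.95; supply price = 7.92 + 8·3.4 = 35.12.
Δq = 8.2664 − 3.4 = 4.8664; wedge = 95.95 − 35.12 = 60.83.
The triangle = ½ × 4.8664 × 60.83 = 148.01.

148.01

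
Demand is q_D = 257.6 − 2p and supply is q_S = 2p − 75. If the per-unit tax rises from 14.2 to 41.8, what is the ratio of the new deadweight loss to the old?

8.665

In inverse form: demand p = 128.8 − 0.5q, supply p = 37.5 + 0.5q.
Competitive equilibrium: 128.8 − 0.5q = 37.5 + 0.5q → q* = 91.3, p* = 83.15.
For a per-unit tax t: Δq = t/1, so DWL = ½·t·(t/1) = t²/2.
At t = 14.2: DWL = 100.82. At t = 41.8: DWL = 873.62.
Ratio = (41.8/14.2)² = 8.665.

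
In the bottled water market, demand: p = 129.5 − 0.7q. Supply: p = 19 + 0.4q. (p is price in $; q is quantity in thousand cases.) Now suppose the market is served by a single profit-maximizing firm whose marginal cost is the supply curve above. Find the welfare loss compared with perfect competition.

$839.37 thousand

Competitive equilibrium: 129.5 − 0.7q = 19 + 0.4q → q* = 100.4545, p* = 59.1818.
Marginal revenue: MR = 129.5 − 1.4q. Set MR = MC: 129.5 − 1.4q = 19 + 0.4q → q_m = 61.3889.
Price p_m = 129.5 − 0.7·61.3889 = 86.5278; MC(q_m) = 19 + 0.4·61.3889 = 43.5556.
Competitive q* = 100.4545, so Δq = 39.0656; wedge = 86.5278 − 43.5556 = 42.9722.
Welfare loss = ½ × 39.0656 × 42.9722 = $839.37 thousand.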